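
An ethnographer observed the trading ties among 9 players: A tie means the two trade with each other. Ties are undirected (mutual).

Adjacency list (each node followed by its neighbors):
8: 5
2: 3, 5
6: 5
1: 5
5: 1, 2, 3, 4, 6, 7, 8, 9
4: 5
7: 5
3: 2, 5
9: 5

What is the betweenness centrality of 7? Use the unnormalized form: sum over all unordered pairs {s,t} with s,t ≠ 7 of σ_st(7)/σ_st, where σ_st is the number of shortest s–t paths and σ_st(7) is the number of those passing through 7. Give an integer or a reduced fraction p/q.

No shortest path between any pair of other nodes passes through 7.
Summing the contributions gives betweenness(7) = 0.

0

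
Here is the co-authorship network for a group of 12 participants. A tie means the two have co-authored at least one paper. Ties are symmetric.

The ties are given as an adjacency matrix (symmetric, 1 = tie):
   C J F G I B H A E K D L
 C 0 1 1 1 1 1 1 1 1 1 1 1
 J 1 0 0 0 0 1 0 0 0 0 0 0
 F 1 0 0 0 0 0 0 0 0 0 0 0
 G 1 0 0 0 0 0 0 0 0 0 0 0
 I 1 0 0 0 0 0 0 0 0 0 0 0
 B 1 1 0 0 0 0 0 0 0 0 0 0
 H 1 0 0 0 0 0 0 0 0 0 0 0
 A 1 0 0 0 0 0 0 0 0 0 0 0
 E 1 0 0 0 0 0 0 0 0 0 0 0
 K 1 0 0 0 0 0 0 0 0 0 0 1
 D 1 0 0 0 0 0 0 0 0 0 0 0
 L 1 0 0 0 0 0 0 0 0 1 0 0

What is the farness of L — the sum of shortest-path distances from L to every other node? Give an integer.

Distances from L: A:2, B:2, C:1, D:2, E:2, F:2, G:2, H:2, I:2, J:2, K:1.
Sum = 2 + 2 + 1 + 2 + 2 + 2 + 2 + 2 + 2 + 2 + 1 = 20.

20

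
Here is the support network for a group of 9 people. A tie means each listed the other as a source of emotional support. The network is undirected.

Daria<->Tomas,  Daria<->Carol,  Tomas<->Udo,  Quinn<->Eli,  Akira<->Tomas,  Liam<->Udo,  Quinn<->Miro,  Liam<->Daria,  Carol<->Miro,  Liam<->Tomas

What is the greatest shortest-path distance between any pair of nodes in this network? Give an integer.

6

Eccentricity of each node (its greatest distance to any other): Akira:6, Carol:3, Daria:4, Eli:6, Liam:5, Miro:4, Quinn:5, Tomas:5, Udo:6.
The maximum eccentricity is 6, realized for instance by the pair Eli–Akira via Eli – Quinn – Miro – Carol – Daria – Tomas – Akira. So the diameter is 6.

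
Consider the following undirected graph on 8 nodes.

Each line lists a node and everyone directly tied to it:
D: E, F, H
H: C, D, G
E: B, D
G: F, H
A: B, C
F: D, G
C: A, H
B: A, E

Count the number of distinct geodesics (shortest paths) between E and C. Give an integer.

2

The shortest distance is 3. The length-3 paths are: E–D–H–C; E–B–A–C.
That gives 2 distinct shortest paths.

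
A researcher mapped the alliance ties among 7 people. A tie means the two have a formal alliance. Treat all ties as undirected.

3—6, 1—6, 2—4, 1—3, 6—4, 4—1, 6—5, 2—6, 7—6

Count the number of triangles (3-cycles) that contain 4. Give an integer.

4's neighbors: 1, 2, and 6.
Neighbor pairs that are themselves tied: 4–1–6; 4–2–6. Each forms one triangle with 4, for 2 in total.

2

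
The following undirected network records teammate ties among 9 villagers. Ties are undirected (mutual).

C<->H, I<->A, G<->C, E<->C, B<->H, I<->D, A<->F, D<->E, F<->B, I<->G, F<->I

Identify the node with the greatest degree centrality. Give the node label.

I

Degrees — A:2, B:2, C:3, D:2, E:2, F:3, G:2, H:2, I:4.
The maximum is 4, attained only by I.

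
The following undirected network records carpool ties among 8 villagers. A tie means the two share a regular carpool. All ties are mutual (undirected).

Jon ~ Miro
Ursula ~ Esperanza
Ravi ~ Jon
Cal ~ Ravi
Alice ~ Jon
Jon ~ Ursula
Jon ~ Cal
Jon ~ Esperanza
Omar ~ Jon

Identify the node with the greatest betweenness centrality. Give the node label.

Unnormalized betweenness of each node: Alice:0, Cal:0, Esperanza:0, Jon:19, Miro:0, Omar:0, Ravi:0, Ursula:0.
Jon has the largest value, 19, making it the main broker — the node through which the most shortest paths run.

Jon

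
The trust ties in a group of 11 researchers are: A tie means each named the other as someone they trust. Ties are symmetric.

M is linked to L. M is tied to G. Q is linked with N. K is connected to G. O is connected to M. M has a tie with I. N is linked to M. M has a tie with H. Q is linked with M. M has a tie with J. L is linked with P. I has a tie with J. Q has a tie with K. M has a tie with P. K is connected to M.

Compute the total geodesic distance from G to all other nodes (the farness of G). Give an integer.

18

Distances from G: H:2, I:2, J:2, K:1, L:2, M:1, N:2, O:2, P:2, Q:2.
Sum = 2 + 2 + 2 + 1 + 2 + 1 + 2 + 2 + 2 + 2 = 18.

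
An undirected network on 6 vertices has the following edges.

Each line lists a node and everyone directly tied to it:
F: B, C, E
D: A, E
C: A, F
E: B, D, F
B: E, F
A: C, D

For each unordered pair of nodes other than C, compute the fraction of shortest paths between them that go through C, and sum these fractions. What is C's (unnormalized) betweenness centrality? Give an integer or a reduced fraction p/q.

3/2

Pairs whose geodesics pass through C — F–A: 1; B–A: 1/2.
All other pairs contribute 0.
Summing the contributions gives betweenness(C) = 3/2.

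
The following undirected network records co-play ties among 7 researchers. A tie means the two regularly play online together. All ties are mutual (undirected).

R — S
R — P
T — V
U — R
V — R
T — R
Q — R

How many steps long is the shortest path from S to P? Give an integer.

One shortest route is S – R – P, which uses 2 edges, and S and P are not directly tied, so nothing shorter exists. So d(S,P) = 2.

2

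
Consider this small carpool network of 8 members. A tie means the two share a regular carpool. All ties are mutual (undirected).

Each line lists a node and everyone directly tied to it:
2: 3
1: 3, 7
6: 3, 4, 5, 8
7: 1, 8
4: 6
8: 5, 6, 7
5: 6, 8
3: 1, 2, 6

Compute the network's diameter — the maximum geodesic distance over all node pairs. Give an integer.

Eccentricity of each node (its greatest distance to any other): 1:3, 2:3, 3:2, 4:3, 5:3, 6:2, 7:3, 8:3.
The maximum eccentricity is 3, realized for instance by the pair 1–4 via 1 – 3 – 6 – 4. So the diameter is 3.

3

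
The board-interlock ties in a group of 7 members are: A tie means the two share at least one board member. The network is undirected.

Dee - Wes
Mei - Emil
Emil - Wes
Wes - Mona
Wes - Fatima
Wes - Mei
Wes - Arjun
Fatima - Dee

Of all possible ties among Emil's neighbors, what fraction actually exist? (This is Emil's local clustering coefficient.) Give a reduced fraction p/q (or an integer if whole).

Emil's neighbors: Mei and Wes (k = 2).
Possible neighbor pairs: C(2,2) = 1. Edges among them: Mei–Wes → e = 1.
Clustering(Emil) = 1/1.

1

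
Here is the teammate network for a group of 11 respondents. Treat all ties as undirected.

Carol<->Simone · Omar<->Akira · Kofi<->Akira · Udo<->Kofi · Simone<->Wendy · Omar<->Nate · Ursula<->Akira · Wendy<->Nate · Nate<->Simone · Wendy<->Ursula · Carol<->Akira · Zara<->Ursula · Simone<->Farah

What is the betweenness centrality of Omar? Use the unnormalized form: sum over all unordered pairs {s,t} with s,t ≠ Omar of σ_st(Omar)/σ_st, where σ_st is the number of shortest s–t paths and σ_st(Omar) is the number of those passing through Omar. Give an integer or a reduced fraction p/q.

Pairs whose geodesics pass through Omar — Kofi–Nate: 1; Akira–Nate: 1; Nate–Udo: 1.
All other pairs contribute 0.
Summing the contributions gives betweenness(Omar) = 3.

3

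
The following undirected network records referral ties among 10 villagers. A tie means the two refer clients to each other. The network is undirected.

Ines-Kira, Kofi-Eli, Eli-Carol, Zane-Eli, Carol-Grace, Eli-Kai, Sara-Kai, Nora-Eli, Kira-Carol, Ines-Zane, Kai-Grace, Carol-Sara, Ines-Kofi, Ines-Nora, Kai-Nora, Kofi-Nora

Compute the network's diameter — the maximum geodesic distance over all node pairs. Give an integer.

3

Eccentricity of each node (its greatest distance to any other): Carol:2, Eli:2, Grace:3, Ines:3, Kai:3, Kira:3, Kofi:3, Nora:2, Sara:3, Zane:3.
The maximum eccentricity is 3, realized for instance by the pair Sara–Kofi via Sara – Kai – Nora – Kofi. So the diameter is 3.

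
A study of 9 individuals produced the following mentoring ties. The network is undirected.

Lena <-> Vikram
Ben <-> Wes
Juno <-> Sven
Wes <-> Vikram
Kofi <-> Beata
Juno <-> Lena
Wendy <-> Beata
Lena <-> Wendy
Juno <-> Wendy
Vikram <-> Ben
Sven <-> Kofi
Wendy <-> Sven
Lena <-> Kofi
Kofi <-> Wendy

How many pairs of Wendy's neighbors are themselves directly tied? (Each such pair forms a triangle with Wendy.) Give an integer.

5

Wendy's neighbors: Beata, Juno, Kofi, Lena, and Sven.
Neighbor pairs that are themselves tied: Wendy–Beata–Kofi; Wendy–Juno–Lena; Wendy–Juno–Sven; Wendy–Kofi–Lena; Wendy–Kofi–Sven. Each forms one triangle with Wendy, for 5 in total.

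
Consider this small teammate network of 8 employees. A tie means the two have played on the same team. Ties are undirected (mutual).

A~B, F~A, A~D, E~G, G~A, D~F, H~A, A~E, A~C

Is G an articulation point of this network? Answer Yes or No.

No

Even without G, every remaining node can still reach every other (the residual graph is connected), so G is not a cut vertex.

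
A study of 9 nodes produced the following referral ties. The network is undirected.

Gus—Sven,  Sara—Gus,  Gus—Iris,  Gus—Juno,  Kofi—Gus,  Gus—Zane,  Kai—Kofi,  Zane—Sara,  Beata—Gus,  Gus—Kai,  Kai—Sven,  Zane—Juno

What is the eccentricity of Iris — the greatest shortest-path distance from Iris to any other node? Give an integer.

2

Distances from Iris: Beata:2, Gus:1, Juno:2, Kai:2, Kofi:2, Sara:2, Sven:2, Zane:2.
The largest is 2 (to Sara, Zane, Kofi, Juno, Kai, Beata, and Sven), so the eccentricity of Iris is 2.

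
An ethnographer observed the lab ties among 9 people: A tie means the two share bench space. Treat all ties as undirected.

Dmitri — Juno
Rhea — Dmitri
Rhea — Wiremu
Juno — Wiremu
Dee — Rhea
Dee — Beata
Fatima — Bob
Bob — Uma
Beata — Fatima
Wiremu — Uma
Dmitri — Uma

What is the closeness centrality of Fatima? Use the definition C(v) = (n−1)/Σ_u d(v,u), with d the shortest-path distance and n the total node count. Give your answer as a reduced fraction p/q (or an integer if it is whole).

8/19

Distances from Fatima: Beata:1, Bob:1, Dee:2, Dmitri:3, Juno:4, Rhea:3, Uma:2, Wiremu:3. Sum = 19.
n = 9, so closeness = 8/19.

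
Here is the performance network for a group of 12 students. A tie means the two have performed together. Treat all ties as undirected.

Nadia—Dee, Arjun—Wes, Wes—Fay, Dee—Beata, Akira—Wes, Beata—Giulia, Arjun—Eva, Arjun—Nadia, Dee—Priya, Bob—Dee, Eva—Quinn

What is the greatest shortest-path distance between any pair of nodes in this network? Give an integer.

Eccentricity of each node (its greatest distance to any other): Akira:6, Arjun:4, Beata:5, Bob:5, Dee:4, Eva:5, Fay:6, Giulia:6, Nadia:3, Priya:5, Quinn:6, Wes:5.
The maximum eccentricity is 6, realized for instance by the pair Quinn–Giulia via Quinn – Eva – Arjun – Nadia – Dee – Beata – Giulia. So the diameter is 6.

6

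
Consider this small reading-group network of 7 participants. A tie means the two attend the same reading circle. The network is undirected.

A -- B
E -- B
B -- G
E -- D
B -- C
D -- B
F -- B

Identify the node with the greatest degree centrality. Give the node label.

B

Degrees — A:1, B:6, C:1, D:2, E:2, F:1, G:1.
The maximum is 6, attained only by B.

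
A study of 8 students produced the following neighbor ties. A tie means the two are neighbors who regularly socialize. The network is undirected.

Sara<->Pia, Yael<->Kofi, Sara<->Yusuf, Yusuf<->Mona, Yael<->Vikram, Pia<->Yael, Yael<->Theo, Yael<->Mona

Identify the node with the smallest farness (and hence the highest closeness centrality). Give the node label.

Yael

Farness (sum of distances to all others) for each node — Kofi:15, Mona:12, Pia:12, Sara:15, Theo:15, Vikram:15, Yael:9, Yusuf:15.
The smallest farness is 9, for Yael, so Yael has the highest closeness.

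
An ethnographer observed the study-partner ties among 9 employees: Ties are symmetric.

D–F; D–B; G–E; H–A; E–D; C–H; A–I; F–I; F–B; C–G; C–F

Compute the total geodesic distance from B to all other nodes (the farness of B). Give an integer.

17

Distances from B: A:3, C:2, D:1, E:2, F:1, G:3, H:3, I:2.
Sum = 3 + 2 + 1 + 2 + 1 + 3 + 3 + 2 = 17.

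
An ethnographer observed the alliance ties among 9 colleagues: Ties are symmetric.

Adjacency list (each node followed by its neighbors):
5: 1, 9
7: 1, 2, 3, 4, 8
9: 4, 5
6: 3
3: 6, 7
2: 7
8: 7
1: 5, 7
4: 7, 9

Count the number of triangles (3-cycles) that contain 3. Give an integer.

3's neighbors are 6 and 7, but none of them are tied to each other, so no triangle contains 3.

0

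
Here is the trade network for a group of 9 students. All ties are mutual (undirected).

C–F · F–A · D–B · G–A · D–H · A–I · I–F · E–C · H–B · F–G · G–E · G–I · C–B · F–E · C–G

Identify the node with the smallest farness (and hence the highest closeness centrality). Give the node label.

C

Farness (sum of distances to all others) for each node — A:18, B:15, C:12, D:21, E:15, F:13, G:13, H:21, I:18.
The smallest farness is 12, for C, so C has the highest closeness.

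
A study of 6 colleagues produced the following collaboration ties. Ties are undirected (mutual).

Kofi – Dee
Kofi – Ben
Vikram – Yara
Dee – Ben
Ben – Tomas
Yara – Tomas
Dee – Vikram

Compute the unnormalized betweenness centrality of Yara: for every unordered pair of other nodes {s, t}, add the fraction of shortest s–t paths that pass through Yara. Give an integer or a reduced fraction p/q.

Pairs whose geodesics pass through Yara — Tomas–Vikram: 1.
All other pairs contribute 0.
Summing the contributions gives betweenness(Yara) = 1.

1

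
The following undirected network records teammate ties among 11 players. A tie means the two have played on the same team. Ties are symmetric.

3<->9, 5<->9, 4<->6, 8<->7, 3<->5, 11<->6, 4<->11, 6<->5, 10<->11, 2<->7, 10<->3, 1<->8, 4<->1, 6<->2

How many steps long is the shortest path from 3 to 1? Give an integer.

4

One shortest route is 3 – 10 – 11 – 4 – 1, which uses 4 edges, and at distance 3 from 3 we only reach {2, 4}, which does not include 1. So d(3,1) = 4.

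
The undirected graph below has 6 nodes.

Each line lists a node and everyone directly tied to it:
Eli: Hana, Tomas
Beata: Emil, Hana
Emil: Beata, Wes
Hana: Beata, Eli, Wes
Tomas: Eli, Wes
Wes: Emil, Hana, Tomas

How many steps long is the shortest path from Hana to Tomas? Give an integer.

2

One shortest route is Hana – Wes – Tomas, which uses 2 edges, and Hana and Tomas are not directly tied, so nothing shorter exists. So d(Hana,Tomas) = 2.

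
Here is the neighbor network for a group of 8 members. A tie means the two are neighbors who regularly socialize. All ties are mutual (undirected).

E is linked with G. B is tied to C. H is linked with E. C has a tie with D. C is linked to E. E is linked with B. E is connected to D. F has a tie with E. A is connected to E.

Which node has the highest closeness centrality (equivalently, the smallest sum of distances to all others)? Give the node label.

E

Farness (sum of distances to all others) for each node — A:13, B:12, C:11, D:12, E:7, F:13, G:13, H:13.
The smallest farness is 7, for E, so E has the highest closeness.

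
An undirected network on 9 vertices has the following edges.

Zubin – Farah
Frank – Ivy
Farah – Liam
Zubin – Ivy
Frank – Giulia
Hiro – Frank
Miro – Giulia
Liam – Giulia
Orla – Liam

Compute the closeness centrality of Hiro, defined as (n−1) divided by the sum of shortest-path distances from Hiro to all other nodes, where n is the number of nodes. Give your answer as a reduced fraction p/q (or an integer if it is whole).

4/11

Distances from Hiro: Farah:4, Frank:1, Giulia:2, Ivy:2, Liam:3, Miro:3, Orla:4, Zubin:3. Sum = 22.
n = 9, so closeness = 8/22 = 4/11.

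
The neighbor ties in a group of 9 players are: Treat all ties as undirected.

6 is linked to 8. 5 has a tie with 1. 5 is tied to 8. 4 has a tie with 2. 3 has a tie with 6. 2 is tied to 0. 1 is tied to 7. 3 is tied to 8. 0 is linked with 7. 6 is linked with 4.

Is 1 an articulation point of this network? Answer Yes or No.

No

Even without 1, every remaining node can still reach every other (the residual graph is connected), so 1 is not a cut vertex.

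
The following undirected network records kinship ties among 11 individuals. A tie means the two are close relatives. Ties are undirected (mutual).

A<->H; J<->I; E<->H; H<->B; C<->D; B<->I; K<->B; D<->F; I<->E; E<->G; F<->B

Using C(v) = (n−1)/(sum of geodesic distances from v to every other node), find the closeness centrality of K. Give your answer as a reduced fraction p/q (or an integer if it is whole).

10/27

Distances from K: A:3, B:1, C:4, D:3, E:3, F:2, G:4, H:2, I:2, J:3. Sum = 27.
n = 11, so closeness = 10/27.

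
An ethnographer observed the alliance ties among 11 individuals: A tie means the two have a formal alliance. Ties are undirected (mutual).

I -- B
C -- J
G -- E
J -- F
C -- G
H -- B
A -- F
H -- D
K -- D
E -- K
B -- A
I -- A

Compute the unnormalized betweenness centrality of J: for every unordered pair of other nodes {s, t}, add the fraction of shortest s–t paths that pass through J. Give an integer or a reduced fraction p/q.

10

Pairs whose geodesics pass through J — G–B: 1/2; G–I: 1; G–A: 1; G–F: 1; E–A: 1/2; E–F: 1; K–F: 1/2; H–C: 1/2; B–C: 1; I–C: 1; A–C: 1; F–C: 1.
All other pairs contribute 0.
Summing the contributions gives betweenness(J) = 10.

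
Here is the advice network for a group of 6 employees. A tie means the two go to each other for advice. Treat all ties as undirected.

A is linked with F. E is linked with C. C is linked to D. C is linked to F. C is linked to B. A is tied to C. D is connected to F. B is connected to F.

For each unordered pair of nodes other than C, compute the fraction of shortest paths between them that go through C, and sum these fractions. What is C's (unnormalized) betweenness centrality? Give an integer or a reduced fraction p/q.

Pairs whose geodesics pass through C — E–A: 1; E–D: 1; E–B: 1; E–F: 1; A–D: 1/2; A–B: 1/2; D–B: 1/2.
All other pairs contribute 0.
Summing the contributions gives betweenness(C) = 11/2.

11/2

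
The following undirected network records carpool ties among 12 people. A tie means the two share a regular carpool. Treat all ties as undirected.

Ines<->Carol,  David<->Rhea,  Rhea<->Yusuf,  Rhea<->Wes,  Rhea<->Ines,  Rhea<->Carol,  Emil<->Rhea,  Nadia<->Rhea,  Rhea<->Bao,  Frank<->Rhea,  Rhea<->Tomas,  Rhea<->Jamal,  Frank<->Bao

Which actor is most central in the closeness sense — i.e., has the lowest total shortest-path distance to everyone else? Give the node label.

Rhea

Farness (sum of distances to all others) for each node — Bao:20, Carol:20, David:21, Emil:21, Frank:20, Ines:20, Jamal:21, Nadia:21, Rhea:11, Tomas:21, Wes:21, Yusuf:21.
The smallest farness is 11, for Rhea, so Rhea has the highest closeness.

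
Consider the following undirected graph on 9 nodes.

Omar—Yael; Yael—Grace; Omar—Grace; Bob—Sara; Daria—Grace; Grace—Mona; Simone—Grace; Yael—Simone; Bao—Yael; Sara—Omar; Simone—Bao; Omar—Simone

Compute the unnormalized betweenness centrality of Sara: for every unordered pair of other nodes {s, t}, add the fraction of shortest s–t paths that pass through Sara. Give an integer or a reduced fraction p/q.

Pairs whose geodesics pass through Sara — Bao–Bob: 2/2; Grace–Bob: 1; Simone–Bob: 1; Omar–Bob: 1; Yael–Bob: 1; Mona–Bob: 1; Daria–Bob: 1.
All other pairs contribute 0.
Summing the contributions gives betweenness(Sara) = 7.

7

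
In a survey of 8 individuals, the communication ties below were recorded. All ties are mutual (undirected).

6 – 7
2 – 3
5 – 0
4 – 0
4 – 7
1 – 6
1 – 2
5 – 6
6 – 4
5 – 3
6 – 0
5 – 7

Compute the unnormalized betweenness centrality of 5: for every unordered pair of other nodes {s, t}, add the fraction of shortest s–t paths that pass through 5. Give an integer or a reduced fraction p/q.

Pairs whose geodesics pass through 5 — 0–7: 1/3; 0–2: 1/2; 0–3: 1; 6–3: 1; 7–2: 1/2; 7–3: 1; 4–3: 3/3.
All other pairs contribute 0.
Summing the contributions gives betweenness(5) = 16/3.

16/3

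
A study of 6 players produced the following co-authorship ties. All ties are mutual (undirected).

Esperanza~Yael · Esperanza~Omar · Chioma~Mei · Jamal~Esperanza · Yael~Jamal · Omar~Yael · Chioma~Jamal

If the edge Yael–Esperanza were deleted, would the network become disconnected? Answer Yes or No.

Even without that edge, Yael still reaches Esperanza via Yael – Omar – Esperanza, so the network stays connected. Not a bridge.

No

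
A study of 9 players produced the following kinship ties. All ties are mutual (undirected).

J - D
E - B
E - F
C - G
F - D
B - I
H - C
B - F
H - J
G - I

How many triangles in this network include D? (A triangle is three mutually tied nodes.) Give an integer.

0

D's neighbors are F and J, but none of them are tied to each other, so no triangle contains D.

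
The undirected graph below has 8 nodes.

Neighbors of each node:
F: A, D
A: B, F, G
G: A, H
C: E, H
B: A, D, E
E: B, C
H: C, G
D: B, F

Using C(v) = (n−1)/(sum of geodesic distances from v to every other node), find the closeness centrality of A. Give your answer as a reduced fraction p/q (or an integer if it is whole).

7/12

Distances from A: B:1, C:3, D:2, E:2, F:1, G:1, H:2. Sum = 12.
n = 8, so closeness = 7/12.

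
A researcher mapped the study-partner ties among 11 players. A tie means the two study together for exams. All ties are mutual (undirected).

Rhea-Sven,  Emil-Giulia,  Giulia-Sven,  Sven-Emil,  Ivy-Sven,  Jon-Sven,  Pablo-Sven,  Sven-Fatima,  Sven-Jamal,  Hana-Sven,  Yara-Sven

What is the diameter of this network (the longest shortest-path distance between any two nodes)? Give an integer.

Eccentricity of each node (its greatest distance to any other): Emil:2, Fatima:2, Giulia:2, Hana:2, Ivy:2, Jamal:2, Jon:2, Pablo:2, Rhea:2, Sven:1, Yara:2.
The maximum eccentricity is 2, realized for instance by the pair Hana–Emil via Hana – Sven – Emil. So the diameter is 2.

2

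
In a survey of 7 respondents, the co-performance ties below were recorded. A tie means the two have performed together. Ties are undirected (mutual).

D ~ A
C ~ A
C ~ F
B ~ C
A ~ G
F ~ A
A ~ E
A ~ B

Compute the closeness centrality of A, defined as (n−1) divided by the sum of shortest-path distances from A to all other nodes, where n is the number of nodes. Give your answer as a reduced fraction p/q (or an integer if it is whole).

1

Distances from A: B:1, C:1, D:1, E:1, F:1, G:1. Sum = 6.
n = 7, so closeness = 6/6 = 1.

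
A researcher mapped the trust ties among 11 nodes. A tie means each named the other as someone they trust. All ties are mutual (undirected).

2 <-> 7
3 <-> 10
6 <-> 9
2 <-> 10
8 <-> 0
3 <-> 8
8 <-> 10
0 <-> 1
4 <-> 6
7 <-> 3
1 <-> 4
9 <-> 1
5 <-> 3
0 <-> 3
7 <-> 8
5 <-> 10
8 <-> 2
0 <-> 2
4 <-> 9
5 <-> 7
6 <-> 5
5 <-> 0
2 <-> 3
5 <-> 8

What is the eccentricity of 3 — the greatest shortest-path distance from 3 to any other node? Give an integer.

3

Distances from 3: 0:1, 1:2, 2:1, 4:3, 5:1, 6:2, 7:1, 8:1, 9:3, 10:1.
The largest is 3 (to 9 and 4), so the eccentricity of 3 is 3.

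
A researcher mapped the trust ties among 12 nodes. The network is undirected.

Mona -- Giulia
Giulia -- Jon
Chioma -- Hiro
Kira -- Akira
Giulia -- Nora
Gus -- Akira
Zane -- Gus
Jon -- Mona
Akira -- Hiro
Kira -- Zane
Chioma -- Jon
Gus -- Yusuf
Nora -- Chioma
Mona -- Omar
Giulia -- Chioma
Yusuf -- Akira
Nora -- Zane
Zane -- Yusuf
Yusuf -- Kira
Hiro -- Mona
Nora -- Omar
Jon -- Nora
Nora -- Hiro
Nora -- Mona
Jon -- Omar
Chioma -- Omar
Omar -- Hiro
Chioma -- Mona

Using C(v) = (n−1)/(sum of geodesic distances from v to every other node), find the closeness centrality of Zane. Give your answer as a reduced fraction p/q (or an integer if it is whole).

11/18

Distances from Zane: Akira:2, Chioma:2, Giulia:2, Gus:1, Hiro:2, Jon:2, Kira:1, Mona:2, Nora:1, Omar:2, Yusuf:1. Sum = 18.
n = 12, so closeness = 11/18.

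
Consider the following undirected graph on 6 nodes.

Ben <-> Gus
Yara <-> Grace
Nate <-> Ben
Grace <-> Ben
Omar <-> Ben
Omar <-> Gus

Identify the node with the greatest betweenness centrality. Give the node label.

Unnormalized betweenness of each node: Ben:8, Grace:4, Gus:0, Nate:0, Omar:0, Yara:0.
Ben has the largest value, 8, making it the main broker — the node through which the most shortest paths run.

Ben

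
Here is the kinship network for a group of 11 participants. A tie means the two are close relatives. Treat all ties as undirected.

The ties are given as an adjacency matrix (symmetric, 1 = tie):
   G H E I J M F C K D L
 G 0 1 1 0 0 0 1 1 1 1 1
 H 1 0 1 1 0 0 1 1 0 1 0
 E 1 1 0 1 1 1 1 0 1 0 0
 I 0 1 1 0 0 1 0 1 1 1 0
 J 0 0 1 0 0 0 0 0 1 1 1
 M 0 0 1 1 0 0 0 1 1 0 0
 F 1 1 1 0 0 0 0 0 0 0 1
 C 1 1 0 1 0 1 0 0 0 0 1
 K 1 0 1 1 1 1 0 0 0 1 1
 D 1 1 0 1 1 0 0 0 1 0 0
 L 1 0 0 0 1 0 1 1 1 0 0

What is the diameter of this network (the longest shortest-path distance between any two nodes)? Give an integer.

Eccentricity of each node (its greatest distance to any other): C:2, D:2, E:2, F:2, G:2, H:2, I:2, J:2, K:2, L:2, M:2.
The maximum eccentricity is 2, realized for instance by the pair G–I via G – H – I. So the diameter is 2.

2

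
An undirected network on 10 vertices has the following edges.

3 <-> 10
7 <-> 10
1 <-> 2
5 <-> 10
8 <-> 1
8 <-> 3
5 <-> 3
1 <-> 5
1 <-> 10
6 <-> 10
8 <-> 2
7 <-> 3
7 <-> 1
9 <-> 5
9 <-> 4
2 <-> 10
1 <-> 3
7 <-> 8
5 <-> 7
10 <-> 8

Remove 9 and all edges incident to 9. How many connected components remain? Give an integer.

Without 9, the remaining ties split the others into: {1, 2, 3, 5, 6, 7, 8, 10}; {4}.
That's 2 separate components.

2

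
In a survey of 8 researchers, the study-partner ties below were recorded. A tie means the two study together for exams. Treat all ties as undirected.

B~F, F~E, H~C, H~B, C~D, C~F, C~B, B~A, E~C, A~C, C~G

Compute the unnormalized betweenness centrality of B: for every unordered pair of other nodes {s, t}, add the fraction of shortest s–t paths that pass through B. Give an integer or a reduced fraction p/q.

Pairs whose geodesics pass through B — A–H: 1/2; A–F: 1/2; H–F: 1/2.
All other pairs contribute 0.
Summing the contributions gives betweenness(B) = 3/2.

3/2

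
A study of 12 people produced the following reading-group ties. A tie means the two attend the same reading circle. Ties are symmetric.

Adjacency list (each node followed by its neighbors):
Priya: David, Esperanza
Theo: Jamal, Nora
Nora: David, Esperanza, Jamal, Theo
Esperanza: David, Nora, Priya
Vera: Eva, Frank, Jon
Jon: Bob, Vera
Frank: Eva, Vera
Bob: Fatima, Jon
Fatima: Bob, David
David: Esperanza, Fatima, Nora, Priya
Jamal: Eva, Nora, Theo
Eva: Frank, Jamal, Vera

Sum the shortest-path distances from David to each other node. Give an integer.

Distances from David: Bob:2, Esperanza:1, Eva:3, Fatima:1, Frank:4, Jamal:2, Jon:3, Nora:1, Priya:1, Theo:2, Vera:4.
Sum = 2 + 1 + 3 + 1 + 4 + 2 + 3 + 1 + 1 + 2 + 4 = 24.

24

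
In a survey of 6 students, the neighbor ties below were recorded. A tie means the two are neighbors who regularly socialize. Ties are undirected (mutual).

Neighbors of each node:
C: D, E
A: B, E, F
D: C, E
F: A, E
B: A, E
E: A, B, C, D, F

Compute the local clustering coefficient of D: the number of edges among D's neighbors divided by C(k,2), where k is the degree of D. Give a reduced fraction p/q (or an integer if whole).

1

D's neighbors: C and E (k = 2).
Possible neighbor pairs: C(2,2) = 1. Edges among them: C–E → e = 1.
Clustering(D) = 1/1.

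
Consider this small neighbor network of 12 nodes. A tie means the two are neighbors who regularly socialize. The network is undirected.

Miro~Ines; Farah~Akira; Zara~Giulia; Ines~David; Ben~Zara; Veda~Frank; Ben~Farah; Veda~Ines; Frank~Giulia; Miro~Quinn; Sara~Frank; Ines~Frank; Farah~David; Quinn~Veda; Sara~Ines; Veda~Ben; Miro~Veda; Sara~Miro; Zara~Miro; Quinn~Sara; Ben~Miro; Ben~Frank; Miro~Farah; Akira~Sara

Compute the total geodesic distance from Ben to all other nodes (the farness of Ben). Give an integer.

17

Distances from Ben: Akira:2, David:2, Farah:1, Frank:1, Giulia:2, Ines:2, Miro:1, Quinn:2, Sara:2, Veda:1, Zara:1.
Sum = 2 + 2 + 1 + 1 + 2 + 2 + 1 + 2 + 2 + 1 + 1 = 17.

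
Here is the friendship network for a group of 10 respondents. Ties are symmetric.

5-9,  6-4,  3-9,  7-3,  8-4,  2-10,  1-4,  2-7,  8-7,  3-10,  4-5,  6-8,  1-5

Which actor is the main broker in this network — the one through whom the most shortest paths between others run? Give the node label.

7

Unnormalized betweenness of each node: 1:0, 2:11/6, 3:53/6, 4:25/3, 5:19/3, 6:0, 7:34/3, 8:10, 9:6, 10:4/3.
7 has the largest value, 34/3, making it the main broker — the node through which the most shortest paths run.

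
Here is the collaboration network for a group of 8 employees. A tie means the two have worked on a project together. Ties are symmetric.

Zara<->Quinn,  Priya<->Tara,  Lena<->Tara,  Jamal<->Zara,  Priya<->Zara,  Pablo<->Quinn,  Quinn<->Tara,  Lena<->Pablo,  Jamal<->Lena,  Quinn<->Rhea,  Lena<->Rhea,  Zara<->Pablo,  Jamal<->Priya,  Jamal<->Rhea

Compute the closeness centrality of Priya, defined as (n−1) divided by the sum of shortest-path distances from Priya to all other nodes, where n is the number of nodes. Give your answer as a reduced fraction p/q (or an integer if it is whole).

Distances from Priya: Jamal:1, Lena:2, Pablo:2, Quinn:2, Rhea:2, Tara:1, Zara:1. Sum = 11.
n = 8, so closeness = 7/11.

7/11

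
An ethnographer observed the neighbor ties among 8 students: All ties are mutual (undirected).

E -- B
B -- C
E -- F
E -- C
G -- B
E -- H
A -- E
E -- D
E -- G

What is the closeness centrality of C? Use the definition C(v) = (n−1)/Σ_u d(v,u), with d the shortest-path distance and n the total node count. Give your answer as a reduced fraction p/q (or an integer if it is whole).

Distances from C: A:2, B:1, D:2, E:1, F:2, G:2, H:2. Sum = 12.
n = 8, so closeness = 7/12.

7/12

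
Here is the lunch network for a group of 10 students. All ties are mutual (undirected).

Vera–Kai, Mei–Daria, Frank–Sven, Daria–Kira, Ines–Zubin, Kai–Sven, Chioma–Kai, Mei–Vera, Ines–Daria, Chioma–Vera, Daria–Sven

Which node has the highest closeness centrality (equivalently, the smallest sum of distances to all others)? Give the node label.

Farness (sum of distances to all others) for each node — Chioma:25, Daria:15, Frank:24, Ines:21, Kai:19, Kira:23, Mei:18, Sven:16, Vera:20, Zubin:29.
The smallest farness is 15, for Daria, so Daria has the highest closeness.

Daria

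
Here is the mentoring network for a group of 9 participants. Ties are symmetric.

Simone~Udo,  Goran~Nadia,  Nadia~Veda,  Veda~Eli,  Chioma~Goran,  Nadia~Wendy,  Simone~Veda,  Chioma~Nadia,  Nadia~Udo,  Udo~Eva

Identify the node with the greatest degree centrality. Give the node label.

Nadia

Degrees — Chioma:2, Eli:1, Eva:1, Goran:2, Nadia:5, Simone:2, Udo:3, Veda:3, Wendy:1.
The maximum is 5, attained only by Nadia.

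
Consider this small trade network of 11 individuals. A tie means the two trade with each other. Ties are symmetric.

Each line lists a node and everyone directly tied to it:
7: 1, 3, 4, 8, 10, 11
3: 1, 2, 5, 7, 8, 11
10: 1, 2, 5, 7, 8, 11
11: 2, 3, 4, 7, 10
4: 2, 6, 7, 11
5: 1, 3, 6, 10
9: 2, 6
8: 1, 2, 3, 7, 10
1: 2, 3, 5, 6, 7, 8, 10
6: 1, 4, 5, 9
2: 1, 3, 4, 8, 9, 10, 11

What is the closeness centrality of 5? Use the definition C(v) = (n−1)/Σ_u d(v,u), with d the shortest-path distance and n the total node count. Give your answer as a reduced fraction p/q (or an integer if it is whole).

5/8

Distances from 5: 1:1, 2:2, 3:1, 4:2, 6:1, 7:2, 8:2, 9:2, 10:1, 11:2. Sum = 16.
n = 11, so closeness = 10/16 = 5/8.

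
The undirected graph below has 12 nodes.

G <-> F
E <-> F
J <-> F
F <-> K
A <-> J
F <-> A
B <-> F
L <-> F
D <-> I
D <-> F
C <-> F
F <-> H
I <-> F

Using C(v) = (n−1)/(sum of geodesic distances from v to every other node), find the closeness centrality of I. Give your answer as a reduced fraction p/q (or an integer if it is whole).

11/20

Distances from I: A:2, B:2, C:2, D:1, E:2, F:1, G:2, H:2, J:2, K:2, L:2. Sum = 20.
n = 12, so closeness = 11/20.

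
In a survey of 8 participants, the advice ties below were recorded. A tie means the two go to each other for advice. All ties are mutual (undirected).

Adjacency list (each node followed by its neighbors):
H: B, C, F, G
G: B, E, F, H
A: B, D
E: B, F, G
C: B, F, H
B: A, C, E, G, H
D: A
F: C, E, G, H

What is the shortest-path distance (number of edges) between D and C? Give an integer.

3

One shortest route is D – A – B – C, which uses 3 edges, and at distance 2 from D we only reach {B}, which does not include C. So d(D,C) = 3.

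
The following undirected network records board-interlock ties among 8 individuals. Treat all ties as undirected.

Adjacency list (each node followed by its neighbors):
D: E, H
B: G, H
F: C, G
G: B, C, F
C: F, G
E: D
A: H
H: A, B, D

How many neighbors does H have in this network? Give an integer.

3

H is directly tied to A, B, and D. That is 3 neighbors, so the degree of H is 3.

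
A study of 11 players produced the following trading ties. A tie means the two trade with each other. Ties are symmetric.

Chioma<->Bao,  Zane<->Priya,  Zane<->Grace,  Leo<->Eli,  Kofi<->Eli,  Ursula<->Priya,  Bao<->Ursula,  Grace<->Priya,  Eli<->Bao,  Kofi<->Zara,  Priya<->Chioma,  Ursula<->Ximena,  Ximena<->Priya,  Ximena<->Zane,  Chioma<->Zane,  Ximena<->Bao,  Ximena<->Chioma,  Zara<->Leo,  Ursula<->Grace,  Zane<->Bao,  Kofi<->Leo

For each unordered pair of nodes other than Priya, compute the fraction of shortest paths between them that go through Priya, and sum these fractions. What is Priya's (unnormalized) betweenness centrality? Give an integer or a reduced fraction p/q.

Pairs whose geodesics pass through Priya — Grace–Ximena: 1/3; Grace–Chioma: 1/2; Ursula–Zane: 1/4; Ursula–Chioma: 1/3.
All other pairs contribute 0.
Summing the contributions gives betweenness(Priya) = 17/12.

17/12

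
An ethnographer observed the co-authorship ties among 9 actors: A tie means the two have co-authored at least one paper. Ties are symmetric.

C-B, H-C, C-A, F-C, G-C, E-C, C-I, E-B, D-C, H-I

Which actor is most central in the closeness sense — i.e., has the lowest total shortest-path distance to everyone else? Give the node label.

C

Farness (sum of distances to all others) for each node — A:15, B:14, C:8, D:15, E:14, F:15, G:15, H:14, I:14.
The smallest farness is 8, for C, so C has the highest closeness.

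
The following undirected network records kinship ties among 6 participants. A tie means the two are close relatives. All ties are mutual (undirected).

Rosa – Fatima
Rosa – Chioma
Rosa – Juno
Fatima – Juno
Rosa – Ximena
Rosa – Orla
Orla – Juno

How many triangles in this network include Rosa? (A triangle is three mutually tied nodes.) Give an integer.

Rosa's neighbors: Chioma, Fatima, Juno, Orla, and Ximena.
Neighbor pairs that are themselves tied: Rosa–Fatima–Juno; Rosa–Juno–Orla. Each forms one triangle with Rosa, for 2 in total.

2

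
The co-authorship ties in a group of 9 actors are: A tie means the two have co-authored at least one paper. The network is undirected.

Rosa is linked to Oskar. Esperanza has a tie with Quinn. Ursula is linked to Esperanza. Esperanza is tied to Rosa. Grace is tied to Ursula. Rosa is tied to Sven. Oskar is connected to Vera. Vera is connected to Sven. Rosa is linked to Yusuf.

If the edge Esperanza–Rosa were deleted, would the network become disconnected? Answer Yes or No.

Yes

Without the Esperanza–Rosa edge there is no alternate route between Esperanza and Rosa, so the network disconnects. It is a bridge.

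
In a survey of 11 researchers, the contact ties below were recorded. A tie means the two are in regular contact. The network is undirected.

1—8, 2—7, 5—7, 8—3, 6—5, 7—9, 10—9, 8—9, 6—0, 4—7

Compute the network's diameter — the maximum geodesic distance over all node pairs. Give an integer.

Eccentricity of each node (its greatest distance to any other): 0:6, 1:6, 2:4, 3:6, 4:4, 5:4, 6:5, 7:3, 8:5, 9:4, 10:5.
The maximum eccentricity is 6, realized for instance by the pair 3–0 via 3 – 8 – 9 – 7 – 5 – 6 – 0. So the diameter is 6.

6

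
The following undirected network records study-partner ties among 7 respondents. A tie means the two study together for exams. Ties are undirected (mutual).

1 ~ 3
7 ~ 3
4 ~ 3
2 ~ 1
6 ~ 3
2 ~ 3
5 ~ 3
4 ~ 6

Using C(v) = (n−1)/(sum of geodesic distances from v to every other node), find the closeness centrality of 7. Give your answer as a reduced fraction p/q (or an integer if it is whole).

6/11

Distances from 7: 1:2, 2:2, 3:1, 4:2, 5:2, 6:2. Sum = 11.
n = 7, so closeness = 6/11.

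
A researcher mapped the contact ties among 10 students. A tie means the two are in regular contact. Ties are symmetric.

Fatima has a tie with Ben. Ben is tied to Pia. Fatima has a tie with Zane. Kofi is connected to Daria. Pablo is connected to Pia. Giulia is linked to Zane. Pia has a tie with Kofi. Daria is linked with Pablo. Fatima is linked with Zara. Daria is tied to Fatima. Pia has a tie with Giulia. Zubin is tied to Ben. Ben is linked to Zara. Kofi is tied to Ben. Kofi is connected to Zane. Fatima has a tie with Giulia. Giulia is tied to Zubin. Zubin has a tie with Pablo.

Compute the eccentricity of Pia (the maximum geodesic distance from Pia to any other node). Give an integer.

Distances from Pia: Ben:1, Daria:2, Fatima:2, Giulia:1, Kofi:1, Pablo:1, Zane:2, Zara:2, Zubin:2.
The largest is 2 (to Daria, Zane, Fatima, Zara, and Zubin), so the eccentricity of Pia is 2.

2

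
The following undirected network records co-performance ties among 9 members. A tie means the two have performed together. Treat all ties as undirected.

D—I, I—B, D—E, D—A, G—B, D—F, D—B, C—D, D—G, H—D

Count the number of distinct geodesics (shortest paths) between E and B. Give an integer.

1

The shortest distance is 2, and the only length-2 path is E–D–B. So there is exactly 1 shortest path.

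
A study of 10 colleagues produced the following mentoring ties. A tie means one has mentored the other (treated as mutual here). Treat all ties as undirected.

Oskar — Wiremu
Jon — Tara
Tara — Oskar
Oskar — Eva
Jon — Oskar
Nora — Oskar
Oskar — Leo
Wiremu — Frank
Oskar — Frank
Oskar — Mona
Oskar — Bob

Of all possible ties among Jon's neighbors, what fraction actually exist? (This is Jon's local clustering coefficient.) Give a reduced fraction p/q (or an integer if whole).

1

Jon's neighbors: Oskar and Tara (k = 2).
Possible neighbor pairs: C(2,2) = 1. Edges among them: Oskar–Tara → e = 1.
Clustering(Jon) = 1/1.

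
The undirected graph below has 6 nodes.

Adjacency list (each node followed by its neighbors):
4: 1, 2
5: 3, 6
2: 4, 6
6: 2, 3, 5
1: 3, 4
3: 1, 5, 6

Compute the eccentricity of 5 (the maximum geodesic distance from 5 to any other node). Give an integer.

Distances from 5: 1:2, 2:2, 3:1, 4:3, 6:1.
The largest is 3 (to 4), so the eccentricity of 5 is 3.

3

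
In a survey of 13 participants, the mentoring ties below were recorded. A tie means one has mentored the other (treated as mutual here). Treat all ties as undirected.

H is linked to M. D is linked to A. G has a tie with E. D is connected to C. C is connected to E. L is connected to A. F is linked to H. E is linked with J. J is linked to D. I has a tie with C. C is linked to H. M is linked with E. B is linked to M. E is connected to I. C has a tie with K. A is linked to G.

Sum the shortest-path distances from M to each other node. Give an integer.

Distances from M: A:3, B:1, C:2, D:3, E:1, F:2, G:2, H:1, I:2, J:2, K:3, L:4.
Sum = 3 + 1 + 2 + 3 + 1 + 2 + 2 + 1 + 2 + 2 + 3 + 4 = 26.

26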